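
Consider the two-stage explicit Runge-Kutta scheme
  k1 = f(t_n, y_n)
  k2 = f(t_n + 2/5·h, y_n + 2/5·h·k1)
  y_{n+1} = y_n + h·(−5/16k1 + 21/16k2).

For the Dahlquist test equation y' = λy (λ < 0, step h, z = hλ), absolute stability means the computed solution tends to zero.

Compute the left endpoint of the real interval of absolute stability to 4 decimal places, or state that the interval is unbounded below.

left endpoint -1.9048.

On y'=λy, z=hλ:
  k1=λy_n ⇒ h·k1=z·y_n;  k2=λ(1+2/5z)y_n ⇒ h·k2=z(1+2/5z)y_n
  y_{n+1}/y_n = 1 − 5/16z + 21/16z(1+2/5z) = 1 + z + 21/40z²
  Hence R(z) = 1 + z + 21/40z².

Need |R(x)|<1, x<0.
x=-1.29: |R|=0.5837
R=1: x+21/40x²=0 ⇒ x=−40/21=-1.9048; min R=1−1/(4·21/40)=0.5238>−1
Confirm numerically:
  x=-1.492: |R|=0.67668 <1
  x=-1.348: |R|=0.60598 <1
  x=-0.854: |R|=0.52889 <1
  x=-2.395: |R|=1.61641 >1
  x=-2.274: |R|=1.44081 >1
Stable set (-1.9048, 0).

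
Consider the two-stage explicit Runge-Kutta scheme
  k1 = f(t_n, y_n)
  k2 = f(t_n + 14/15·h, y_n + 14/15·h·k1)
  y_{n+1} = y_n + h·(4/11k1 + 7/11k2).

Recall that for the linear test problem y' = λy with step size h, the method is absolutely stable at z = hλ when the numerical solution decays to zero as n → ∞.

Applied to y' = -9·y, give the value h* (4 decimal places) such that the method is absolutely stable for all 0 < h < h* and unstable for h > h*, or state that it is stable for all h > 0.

With y'=λy (z=hλ):
  k1=λy_n ⇒ h·k1=z·y_n;  k2=λ(1+14/15z)y_n ⇒ h·k2=z(1+14/15z)y_n
  y_{n+1}/y_n = 1 + 4/11z + 7/11z(1+14/15z) = 1 + z + 98/165z²
  Hence R(z) = 1 + z + 98/165z².

Boundary: |R(x)|=1, x<0.
x=-1.32: |R|=0.7149
R=1: x+98/165x²=0 ⇒ x=−165/98=-1.6837; min R=1−1/(4·98/165)=0.5791>−1
Confirm numerically:
  x=-1.463: |R|=0.80825 <1
  x=-1.055: |R|=0.60607 <1
  x=-0.679: |R|=0.59483 <1
  x=-2.090: |R|=1.50439 >1
  x=-2.031: |R|=1.41898 >1
  x=-1.984: |R|=1.35390 >1
Stable set (-1.6837, 0).

(-1.6837,0); λ=-9 ⇒ h* = (165/98)/9 = 0.1871.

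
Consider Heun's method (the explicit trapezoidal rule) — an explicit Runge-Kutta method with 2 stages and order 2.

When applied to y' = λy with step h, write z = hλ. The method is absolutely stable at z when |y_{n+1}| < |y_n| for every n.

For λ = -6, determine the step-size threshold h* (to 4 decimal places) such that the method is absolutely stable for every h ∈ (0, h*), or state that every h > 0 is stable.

(-2.0000,0); λ=-6 ⇒ h* = 0.3333.

Set f=λy, z=hλ:
  order 2, 2-stage ⇒ R(z)=1+z+z^2/2
  (e.g. R(-1.72)=0.75920, |R|=0.75920)

Boundary: |R(x)|=1, x<0.
x=-1.72: |R|=0.7592
|R(-2.02)|=1.0202 |R(-1.98)|=0.9802 |R(-1.69)|=0.7380
Bisect:
  x_lo=-2.3593 |R|=1.4239  x_hi=-0.3652 |R|=0.7015
  mid=-1.36225 |R|=0.56561 →hi
  mid=-1.86079 |R|=0.87048 →hi
  mid=-2.11006 |R|=1.11611 →lo
  mid=-1.98542 |R|=0.98553 →hi
  mid=-2.04774 |R|=1.04888 →lo
  mid=-2.01658 |R|=1.01672 →lo
  mid=-2.00100 |R|=1.00100 →lo
  mid=-1.99321 |R|=0.99323 →hi
  mid=-1.99711 |R|=0.99711 →hi
  mid=-1.99905 |R|=0.99905 →hi
  ...
  [-2.00003,-1.99990] ⇒ x*=-2.0000
Interval (-2.0000, 0).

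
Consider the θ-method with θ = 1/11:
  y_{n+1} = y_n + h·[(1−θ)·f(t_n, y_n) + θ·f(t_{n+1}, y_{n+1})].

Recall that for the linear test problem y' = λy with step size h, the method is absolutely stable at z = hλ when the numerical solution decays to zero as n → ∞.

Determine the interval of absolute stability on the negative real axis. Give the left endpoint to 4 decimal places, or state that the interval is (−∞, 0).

Test eqn y'=λy, z=hλ:
  y_{n+1} = y_n + z·[10/11·y_n + 1/11·y_{n+1}] ⇒ (1 − 1/11z)y_{n+1} = (1 + 10/11z)y_n
  Hence R(z) = (1 + 10/11z)/(1 − 1/11z).

Need |R(x)|<1, x<0.
x=-1.53: |R|=0.3432
R=−1: 1+10/11x = −1+1/11x ⇒ -9/11x=2 ⇒ x=2/(-9/11)=-2.4444
Confirm numerically:
  x=-1.490: |R|=0.31225 <1
  x=-1.473: |R|=0.29905 <1
  x=-1.306: |R|=0.16740 <1
  x=-2.889: |R|=1.28807 >1
  x=-2.754: |R|=1.20256 >1
  x=-2.550: |R|=1.07011 >1
Interval (-2.4444, 0).

z∈(-2.4444,0).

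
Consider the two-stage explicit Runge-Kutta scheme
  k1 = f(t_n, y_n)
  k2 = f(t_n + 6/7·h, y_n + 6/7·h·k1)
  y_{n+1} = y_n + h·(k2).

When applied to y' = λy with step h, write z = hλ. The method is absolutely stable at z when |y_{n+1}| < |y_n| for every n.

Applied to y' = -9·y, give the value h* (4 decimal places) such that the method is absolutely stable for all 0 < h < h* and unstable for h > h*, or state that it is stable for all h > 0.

With y'=λy (z=hλ):
  k1=λy_n ⇒ h·k1=z·y_n;  k2=λ(1+6/7z)y_n ⇒ h·k2=z(1+6/7z)y_n
  y_{n+1}/y_n = 1 + z(1+6/7z) = 1 + z + 6/7z²
  ⇒ R(z) = 1 + z + 6/7z².

Solve |R(x)|<1 on ℝ⁻.
x=-0.91: |R|=0.7998
R=1: x+6/7x²=0 ⇒ x=−7/6=-1.1667; min R=1−1/(4·6/7)=0.7083>−1
Confirm numerically:
  x=-0.838: |R|=0.76392 <1
  x=-0.560: |R|=0.70880 <1
  x=-0.510: |R|=0.71294 <1
  x=-1.665: |R|=1.71119 >1
  x=-1.437: |R|=1.33297 >1
  x=-1.409: |R|=1.29267 >1
Interval (-1.1667, 0).

(-1.1667,0); λ=-9 ⇒ h* = (7/6)/9 = 0.1296.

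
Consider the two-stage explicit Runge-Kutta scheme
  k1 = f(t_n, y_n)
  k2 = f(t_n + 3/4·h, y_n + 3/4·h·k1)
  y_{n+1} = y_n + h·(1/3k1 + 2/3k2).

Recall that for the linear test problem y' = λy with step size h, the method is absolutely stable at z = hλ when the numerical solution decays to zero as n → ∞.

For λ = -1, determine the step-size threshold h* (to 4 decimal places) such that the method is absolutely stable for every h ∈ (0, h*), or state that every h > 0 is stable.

With y'=λy (z=hλ):
  k1=λy_n ⇒ h·k1=z·y_n;  k2=λ(1+3/4z)y_n ⇒ h·k2=z(1+3/4z)y_n
  y_{n+1}/y_n = 1 + 1/3z + 2/3z(1+3/4z) = 1 + z + 1/2z²
  so R(z) = 1 + z + 1/2z².

Solve |R(x)|<1 on ℝ⁻.
x=-1.21: |R|=0.5221
R=1: x+1/2x²=0 ⇒ x=−2=-2.0000; min R=1−1/(4·1/2)=0.5000>−1
Confirm numerically:
  x=-1.778: |R|=0.80264 <1
  x=-1.223: |R|=0.52486 <1
  x=-1.221: |R|=0.52442 <1
  x=-1.207: |R|=0.52142 <1
  x=-2.159: |R|=1.17164 >1
  x=-2.069: |R|=1.07138 >1
So |R|<1 on (-2.0000, 0).

(-2.0000,0); λ=-1 ⇒ h* = (2)/1 = 2.0000.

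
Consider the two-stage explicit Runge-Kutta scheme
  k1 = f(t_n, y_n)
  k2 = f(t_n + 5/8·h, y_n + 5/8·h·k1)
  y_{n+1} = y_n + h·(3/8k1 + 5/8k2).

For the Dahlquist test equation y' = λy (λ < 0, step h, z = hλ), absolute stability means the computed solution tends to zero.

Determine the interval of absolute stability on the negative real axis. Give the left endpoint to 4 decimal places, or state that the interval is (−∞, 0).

On y'=λy, z=hλ:
  k1=λy_n ⇒ h·k1=z·y_n;  k2=λ(1+5/8z)y_n ⇒ h·k2=z(1+5/8z)y_n
  y_{n+1}/y_n = 1 + 3/8z + 5/8z(1+5/8z) = 1 + z + 25/64z²
  R(z) = 1 + z + 25/64z².

Find x<0 with |R(x)|<1.
x=-0.9: |R|=0.4164
R=1: x+25/64x²=0 ⇒ x=−64/25=-2.5600; min R=1−1/(4·25/64)=0.3600>−1
Confirm numerically:
  x=-2.269: |R|=0.74208 <1
  x=-1.485: |R|=0.37642 <1
  x=-1.130: |R|=0.36879 <1
  x=-3.043: |R|=1.57413 >1
  x=-2.682: |R|=1.12781 >1
Interval (-2.5600, 0).

z∈(-2.5600,0).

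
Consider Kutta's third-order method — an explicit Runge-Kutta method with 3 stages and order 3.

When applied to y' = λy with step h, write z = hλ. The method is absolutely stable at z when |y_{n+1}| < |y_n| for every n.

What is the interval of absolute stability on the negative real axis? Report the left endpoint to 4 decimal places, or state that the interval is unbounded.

(-2.5127, 0).

On y'=λy, z=hλ:
  order 3, 3-stage ⇒ R(z)=1+z+z^2/2+z^3/6
  (e.g. R(-1.35)=0.15119, |R|=0.15119)

Find x<0 with |R(x)|<1.
x=-1.35: |R|=0.1512
|R(-1.05)|=0.3083 |R(-0.99)|=0.3383
Bisect:
  x_lo=-3.1467 |R|=2.3888  x_hi=-0.1045 |R|=0.9008
  mid=-1.62561 |R|=0.02028 →hi
  mid=-2.38615 |R|=0.80364 →hi
  mid=-2.76642 |R|=1.46849 →lo
  mid=-2.57629 |R|=1.10757 →lo
  mid=-2.48122 |R|=0.94891 →hi
  mid=-2.52875 |R|=1.02651 →lo
  mid=-2.50498 |R|=0.98729 →hi
  mid=-2.51687 |R|=1.00679 →lo
  mid=-2.51093 |R|=0.99701 →hi
  ...
  [-2.51278,-2.51260] ⇒ x*=-2.5127
So |R|<1 on (-2.5127, 0).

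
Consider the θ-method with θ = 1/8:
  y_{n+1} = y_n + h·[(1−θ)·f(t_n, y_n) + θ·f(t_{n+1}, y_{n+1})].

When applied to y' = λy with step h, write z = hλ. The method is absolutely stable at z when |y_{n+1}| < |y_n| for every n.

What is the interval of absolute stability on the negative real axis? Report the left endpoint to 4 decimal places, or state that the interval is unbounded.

(-2.6667, 0).

Test eqn y'=λy, z=hλ:
  y_{n+1} = y_n + z·[7/8·y_n + 1/8·y_{n+1}] ⇒ (1 − 1/8z)y_{n+1} = (1 + 7/8z)y_n
  ⇒ R(z) = (1 + 7/8z)/(1 − 1/8z).

Boundary: |R(x)|=1, x<0.
x=-0.46: |R|=0.5650
R=−1: 1+7/8x = −1+1/8x ⇒ -3/4x=2 ⇒ x=2/(-3/4)=-2.6667
Confirm numerically:
  x=-2.465: |R|=0.88438 <1
  x=-1.302: |R|=0.11976 <1
  x=-1.261: |R|=0.08930 <1
  x=-3.017: |R|=1.19080 >1
  x=-2.832: |R|=1.09158 >1
  x=-2.713: |R|=1.02595 >1
Stable set (-2.6667, 0).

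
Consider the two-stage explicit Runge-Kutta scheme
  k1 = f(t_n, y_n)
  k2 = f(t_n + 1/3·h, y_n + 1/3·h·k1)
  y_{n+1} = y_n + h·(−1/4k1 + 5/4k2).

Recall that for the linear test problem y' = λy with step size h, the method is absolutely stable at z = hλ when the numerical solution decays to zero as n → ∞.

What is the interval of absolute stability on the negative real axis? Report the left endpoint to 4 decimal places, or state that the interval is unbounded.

(-2.4000, 0).

Test eqn y'=λy, z=hλ:
  k1=λy_n ⇒ h·k1=z·y_n;  k2=λ(1+1/3z)y_n ⇒ h·k2=z(1+1/3z)y_n
  y_{n+1}/y_n = 1 − 1/4z + 5/4z(1+1/3z) = 1 + z + 5/12z²
  Hence R(z) = 1 + z + 5/12z².

Boundary: |R(x)|=1, x<0.
x=-0.93: |R|=0.4304
R=1: x+5/12x²=0 ⇒ x=−12/5=-2.4000; min R=1−1/(4·5/12)=0.4000>−1
Confirm numerically:
  x=-2.148: |R|=0.77446 <1
  x=-2.112: |R|=0.74656 <1
  x=-2.102: |R|=0.73900 <1
  x=-2.629: |R|=1.25085 >1
  x=-2.439: |R|=1.03963 >1
Stable set (-2.4000, 0).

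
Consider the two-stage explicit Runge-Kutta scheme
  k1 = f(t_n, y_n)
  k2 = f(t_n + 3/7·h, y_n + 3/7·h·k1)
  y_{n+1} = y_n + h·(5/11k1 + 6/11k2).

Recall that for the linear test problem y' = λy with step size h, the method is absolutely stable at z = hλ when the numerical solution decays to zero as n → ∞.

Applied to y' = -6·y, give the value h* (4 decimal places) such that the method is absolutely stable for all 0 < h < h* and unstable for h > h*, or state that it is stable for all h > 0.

Test eqn y'=λy, z=hλ:
  k1=λy_n ⇒ h·k1=z·y_n;  k2=λ(1+3/7z)y_n ⇒ h·k2=z(1+3/7z)y_n
  y_{n+1}/y_n = 1 + 5/11z + 6/11z(1+3/7z) = 1 + z + 18/77z²
  Hence R(z) = 1 + z + 18/77z².

Find x<0 with |R(x)|<1.
x=-0.62: |R|=0.4699
R=1: x+18/77x²=0 ⇒ x=−77/18=-4.2778; min R=1−1/(4·18/77)=-0.0694>−1
Confirm numerically:
  x=-3.234: |R|=0.21090 <1
  x=-3.028: |R|=0.11535 <1
  x=-2.860: |R|=0.05211 <1
  x=-1.762: |R|=0.03624 <1
  x=-4.826: |R|=1.61848 >1
  x=-4.564: |R|=1.30537 >1
  x=-4.390: |R|=1.11517 >1
Stable set (-4.2778, 0).

(-4.2778,0); λ=-6 ⇒ h* = (77/18)/6 = 0.7130.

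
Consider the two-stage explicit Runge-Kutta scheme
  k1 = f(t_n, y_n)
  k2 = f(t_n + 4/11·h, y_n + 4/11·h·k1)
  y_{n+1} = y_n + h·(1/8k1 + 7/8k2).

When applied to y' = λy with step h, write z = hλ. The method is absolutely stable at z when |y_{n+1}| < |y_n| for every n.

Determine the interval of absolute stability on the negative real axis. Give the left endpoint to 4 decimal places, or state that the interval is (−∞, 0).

z∈(-3.1429,0).

On y'=λy, z=hλ:
  k1=λy_n ⇒ h·k1=z·y_n;  k2=λ(1+4/11z)y_n ⇒ h·k2=z(1+4/11z)y_n
  y_{n+1}/y_n = 1 + 1/8z + 7/8z(1+4/11z) = 1 + z + 7/22z²
  Hence R(z) = 1 + z + 7/22z².

Find x<0 with |R(x)|<1.
x=-0.73: |R|=0.4396
R=1: x+7/22x²=0 ⇒ x=−22/7=-3.1429; min R=1−1/(4·7/22)=0.2143>−1
Confirm numerically:
  x=-3.047: |R|=0.90707 <1
  x=-1.977: |R|=0.26662 <1
  x=-1.949: |R|=0.25965 <1
  x=-1.349: |R|=0.23003 <1
  x=-3.559: |R|=1.47124 >1
  x=-3.481: |R|=1.37452 >1
Stable set (-3.1429, 0).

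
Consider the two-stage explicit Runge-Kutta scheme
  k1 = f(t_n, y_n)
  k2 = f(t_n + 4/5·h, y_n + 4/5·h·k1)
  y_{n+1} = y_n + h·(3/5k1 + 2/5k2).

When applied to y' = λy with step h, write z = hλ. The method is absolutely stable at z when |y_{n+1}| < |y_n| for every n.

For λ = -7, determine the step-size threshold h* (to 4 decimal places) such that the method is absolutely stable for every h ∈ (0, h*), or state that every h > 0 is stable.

(-3.1250,0); λ=-7 ⇒ h* = (25/8)/7 = 0.4464.

Test eqn y'=λy, z=hλ:
  k1=λy_n ⇒ h·k1=z·y_n;  k2=λ(1+4/5z)y_n ⇒ h·k2=z(1+4/5z)y_n
  y_{n+1}/y_n = 1 + 3/5z + 2/5z(1+4/5z) = 1 + z + 8/25z²
  Hence R(z) = 1 + z + 8/25z².

Boundary: |R(x)|=1, x<0.
x=-1.27: |R|=0.2461
R=1: x+8/25x²=0 ⇒ x=−25/8=-3.1250; min R=1−1/(4·8/25)=0.2188>−1
Confirm numerically:
  x=-2.939: |R|=0.82507 <1
  x=-2.213: |R|=0.35416 <1
  x=-1.904: |R|=0.25607 <1
  x=-1.723: |R|=0.22699 <1
  x=-3.702: |R|=1.68354 >1
  x=-3.459: |R|=1.36970 >1
  x=-3.453: |R|=1.36243 >1
Interval (-3.1250, 0).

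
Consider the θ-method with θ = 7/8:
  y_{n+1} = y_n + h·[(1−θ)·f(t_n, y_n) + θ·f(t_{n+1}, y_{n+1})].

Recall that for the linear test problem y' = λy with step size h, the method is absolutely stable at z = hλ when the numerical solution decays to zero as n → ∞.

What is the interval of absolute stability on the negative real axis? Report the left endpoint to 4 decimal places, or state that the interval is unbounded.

Test eqn y'=λy, z=hλ:
  y_{n+1} = y_n + z·[1/8·y_n + 7/8·y_{n+1}] ⇒ (1 − 7/8z)y_{n+1} = (1 + 1/8z)y_n
  so R(z) = (1 + 1/8z)/(1 − 7/8z).

Find x<0 with |R(x)|<1.
x=-1.33: |R|=0.3853
x=-2: |R|=0.2727
x=-10: |R|=0.0256
x=-100: |R|=0.1299
θ=7/8≥1/2 ⇒ |1+1/8x|<|1−7/8x| ∀x<0 ⇒ stable on all of ℝ⁻.

(−∞, 0) — no finite endpoint.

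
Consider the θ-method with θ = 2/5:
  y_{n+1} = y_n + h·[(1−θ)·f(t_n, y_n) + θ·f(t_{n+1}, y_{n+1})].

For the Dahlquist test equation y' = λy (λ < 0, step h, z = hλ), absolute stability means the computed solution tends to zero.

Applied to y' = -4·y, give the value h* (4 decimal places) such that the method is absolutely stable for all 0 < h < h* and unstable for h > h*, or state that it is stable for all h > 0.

(-10.0000,0); λ=-4 ⇒ h* = (10)/4 = 2.5000.

On y'=λy, z=hλ:
  y_{n+1} = y_n + z·[3/5·y_n + 2/5·y_{n+1}] ⇒ (1 − 2/5z)y_{n+1} = (1 + 3/5z)y_n
  ⇒ R(z) = (1 + 3/5z)/(1 − 2/5z).

Solve |R(x)|<1 on ℝ⁻.
x=-0.92: |R|=0.3275
R=−1: 1+3/5x = −1+2/5x ⇒ -1/5x=2 ⇒ x=2/(-1/5)=-10.0000
Confirm numerically:
  x=-9.276: |R|=0.96926 <1
  x=-8.869: |R|=0.95026 <1
  x=-7.794: |R|=0.89285 <1
  x=-10.230: |R|=1.00903 >1
  x=-10.086: |R|=1.00342 >1
  x=-10.030: |R|=1.00120 >1
Interval (-10.0000, 0).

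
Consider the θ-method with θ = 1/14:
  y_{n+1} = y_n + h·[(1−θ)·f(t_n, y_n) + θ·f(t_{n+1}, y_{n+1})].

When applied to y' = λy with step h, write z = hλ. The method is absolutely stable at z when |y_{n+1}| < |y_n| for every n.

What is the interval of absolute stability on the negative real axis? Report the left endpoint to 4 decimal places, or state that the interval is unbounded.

Set f=λy, z=hλ:
  y_{n+1} = y_n + z·[13/14·y_n + 1/14·y_{n+1}] ⇒ (1 − 1/14z)y_{n+1} = (1 + 13/14z)y_n
  Hence R(z) = (1 + 13/14z)/(1 − 1/14z).

Need |R(x)|<1, x<0.
x=-1.15: |R|=0.0627
R=−1: 1+13/14x = −1+1/14x ⇒ -6/7x=2 ⇒ x=2/(-6/7)=-2.3333
Confirm numerically:
  x=-2.200: |R|=0.90123 <1
  x=-2.102: |R|=0.82760 <1
  x=-1.994: |R|=0.74540 <1
  x=-2.667: |R|=1.24024 >1
  x=-2.484: |R|=1.10968 >1
So |R|<1 on (-2.3333, 0).

(-2.3333, 0).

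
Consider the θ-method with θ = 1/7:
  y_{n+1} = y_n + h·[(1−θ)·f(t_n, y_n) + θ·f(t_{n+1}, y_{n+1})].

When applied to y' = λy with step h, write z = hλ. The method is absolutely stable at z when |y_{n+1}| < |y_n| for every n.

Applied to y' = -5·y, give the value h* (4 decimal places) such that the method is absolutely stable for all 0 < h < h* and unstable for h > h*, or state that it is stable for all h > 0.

With y'=λy (z=hλ):
  y_{n+1} = y_n + z·[6/7·y_n + 1/7·y_{n+1}] ⇒ (1 − 1/7z)y_{n+1} = (1 + 6/7z)y_n
  R(z) = (1 + 6/7z)/(1 − 1/7z).

Solve |R(x)|<1 on ℝ⁻.
x=-0.81: |R|=0.2740
R=−1: 1+6/7x = −1+1/7x ⇒ -5/7x=2 ⇒ x=2/(-5/7)=-2.8000
Confirm numerically:
  x=-2.419: |R|=0.79775 <1
  x=-1.888: |R|=0.48695 <1
  x=-1.837: |R|=0.45513 <1
  x=-3.219: |R|=1.20501 >1
  x=-3.167: |R|=1.18049 >1
  x=-2.830: |R|=1.01526 >1
So |R|<1 on (-2.8000, 0).

(-2.8000,0); λ=-5 ⇒ h* = (14/5)/5 = 0.5600.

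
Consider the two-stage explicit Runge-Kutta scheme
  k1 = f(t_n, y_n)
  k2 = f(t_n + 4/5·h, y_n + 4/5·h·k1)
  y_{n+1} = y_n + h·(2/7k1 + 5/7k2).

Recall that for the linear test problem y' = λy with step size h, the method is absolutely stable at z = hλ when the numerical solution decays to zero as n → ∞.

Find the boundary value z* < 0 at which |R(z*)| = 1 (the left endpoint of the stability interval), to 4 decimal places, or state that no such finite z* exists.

z* = -1.7500.

Set f=λy, z=hλ:
  k1=λy_n ⇒ h·k1=z·y_n;  k2=λ(1+4/5z)y_n ⇒ h·k2=z(1+4/5z)y_n
  y_{n+1}/y_n = 1 + 2/7z + 5/7z(1+4/5z) = 1 + z + 4/7z²
  R(z) = 1 + z + 4/7z².

Boundary: |R(x)|=1, x<0.
x=-1.15: |R|=0.6057
R=1: x+4/7x²=0 ⇒ x=−7/4=-1.7500; min R=1−1/(4·4/7)=0.5625>−1
Confirm numerically:
  x=-1.615: |R|=0.87541 <1
  x=-1.297: |R|=0.66426 <1
  x=-1.163: |R|=0.60990 <1
  x=-2.308: |R|=1.73592 >1
  x=-2.203: |R|=1.57026 >1
So |R|<1 on (-1.7500, 0).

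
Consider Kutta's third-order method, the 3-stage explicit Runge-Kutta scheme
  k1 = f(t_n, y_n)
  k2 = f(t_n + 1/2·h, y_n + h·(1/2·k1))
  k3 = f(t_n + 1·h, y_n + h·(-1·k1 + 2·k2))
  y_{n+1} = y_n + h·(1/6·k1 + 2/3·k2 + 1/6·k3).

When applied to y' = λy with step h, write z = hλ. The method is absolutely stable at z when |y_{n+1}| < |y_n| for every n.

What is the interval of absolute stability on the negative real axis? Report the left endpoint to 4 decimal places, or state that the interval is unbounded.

Test eqn y'=λy, z=hλ:
  order 3, 3-stage ⇒ R(z)=1+z+z^2/2+z^3/6
  (e.g. R(-1.39)=0.12845, |R|=0.12845)

Need |R(x)|<1, x<0.
x=-1.39: |R|=0.1284
|R(-2.56)|=1.0794 |R(-2)|=0.3333 |R(-1.59)|=0.0041
Bisect:
  x_lo=-3.1190 |R|=2.3118  x_hi=-0.1498 |R|=0.8609
  mid=-1.63437 |R|=0.02640 →hi
  mid=-2.37666 |R|=0.78984 →hi
  mid=-2.74781 |R|=1.43044 →lo
  mid=-2.56223 |R|=1.08324 →lo
  mid=-2.46945 |R|=0.93021 →hi
  mid=-2.51584 |R|=1.00509 →lo
  mid=-2.49264 |R|=0.96725 →hi
  mid=-2.50424 |R|=0.98607 →hi
  mid=-2.51004 |R|=0.99556 →hi
  mid=-2.51294 |R|=1.00032 →lo
  ...
  [-2.51276,-2.51258] ⇒ x*=-2.5127
So |R|<1 on (-2.5127, 0).

(-2.5127, 0).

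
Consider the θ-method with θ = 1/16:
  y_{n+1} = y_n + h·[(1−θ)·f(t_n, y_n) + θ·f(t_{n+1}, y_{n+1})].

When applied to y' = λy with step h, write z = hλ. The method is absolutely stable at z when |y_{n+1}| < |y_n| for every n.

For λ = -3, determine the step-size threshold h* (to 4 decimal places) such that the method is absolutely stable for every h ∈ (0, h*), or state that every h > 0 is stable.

(-2.2857,0); λ=-3 ⇒ h* = (16/7)/3 = 0.7619.

On y'=λy, z=hλ:
  y_{n+1} = y_n + z·[15/16·y_n + 1/16·y_{n+1}] ⇒ (1 − 1/16z)y_{n+1} = (1 + 15/16z)y_n
  ⇒ R(z) = (1 + 15/16z)/(1 − 1/16z).

Boundary: |R(x)|=1, x<0.
x=-1.48: |R|=0.3547
R=−1: 1+15/16x = −1+1/16x ⇒ -7/8x=2 ⇒ x=2/(-7/8)=-2.2857
Confirm numerically:
  x=-2.093: |R|=0.85088 <1
  x=-1.358: |R|=0.25176 <1
  x=-1.108: |R|=0.03624 <1
  x=-2.652: |R|=1.27493 >1
  x=-2.362: |R|=1.05816 >1
Stable set (-2.2857, 0).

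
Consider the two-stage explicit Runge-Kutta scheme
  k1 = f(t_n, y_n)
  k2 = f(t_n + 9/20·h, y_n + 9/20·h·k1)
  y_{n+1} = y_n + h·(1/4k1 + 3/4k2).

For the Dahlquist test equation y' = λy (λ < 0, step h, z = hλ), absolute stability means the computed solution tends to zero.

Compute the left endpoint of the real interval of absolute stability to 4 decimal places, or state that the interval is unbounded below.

z* = -2.9630.

Set f=λy, z=hλ:
  k1=λy_n ⇒ h·k1=z·y_n;  k2=λ(1+9/20z)y_n ⇒ h·k2=z(1+9/20z)y_n
  y_{n+1}/y_n = 1 + 1/4z + 3/4z(1+9/20z) = 1 + z + 27/80z²
  Hence R(z) = 1 + z + 27/80z².

Solve |R(x)|<1 on ℝ⁻.
x=-0.46: |R|=0.6114
R=1: x+27/80x²=0 ⇒ x=−80/27=-2.9630; min R=1−1/(4·27/80)=0.2593>−1
Confirm numerically:
  x=-2.681: |R|=0.74487 <1
  x=-2.489: |R|=0.60185 <1
  x=-1.645: |R|=0.26828 <1
  x=-1.424: |R|=0.26037 <1
  x=-3.486: |R|=1.61537 >1
  x=-3.338: |R|=1.42251 >1
Stable set (-2.9630, 0).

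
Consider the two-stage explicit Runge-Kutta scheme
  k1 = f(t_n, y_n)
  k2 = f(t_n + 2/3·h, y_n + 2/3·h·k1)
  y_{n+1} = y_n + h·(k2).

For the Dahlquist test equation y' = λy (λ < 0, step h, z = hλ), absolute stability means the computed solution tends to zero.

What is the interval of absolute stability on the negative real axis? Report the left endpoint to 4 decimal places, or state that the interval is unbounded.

z∈(-1.5000,0).

On y'=λy, z=hλ:
  k1=λy_n ⇒ h·k1=z·y_n;  k2=λ(1+2/3z)y_n ⇒ h·k2=z(1+2/3z)y_n
  y_{n+1}/y_n = 1 + z(1+2/3z) = 1 + z + 2/3z²
  Hence R(z) = 1 + z + 2/3z².

Find x<0 with |R(x)|<1.
x=-0.77: |R|=0.6253
R=1: x+2/3x²=0 ⇒ x=−3/2=-1.5000; min R=1−1/(4·2/3)=0.6250>−1
Confirm numerically:
  x=-1.361: |R|=0.87388 <1
  x=-1.232: |R|=0.77988 <1
  x=-0.830: |R|=0.62927 <1
  x=-0.744: |R|=0.62502 <1
  x=-2.081: |R|=1.80604 >1
  x=-2.067: |R|=1.78133 >1
  x=-1.576: |R|=1.07985 >1
Interval (-1.5000, 0).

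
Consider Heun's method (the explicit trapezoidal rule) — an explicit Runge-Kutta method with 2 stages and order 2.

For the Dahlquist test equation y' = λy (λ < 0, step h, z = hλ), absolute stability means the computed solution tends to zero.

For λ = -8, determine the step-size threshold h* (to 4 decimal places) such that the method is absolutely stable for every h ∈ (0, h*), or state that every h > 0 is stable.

Set f=λy, z=hλ:
  order 2, 2-stage ⇒ R(z)=1+z+z^2/2
  (e.g. R(-1.06)=0.50180, |R|=0.50180)

Need |R(x)|<1, x<0.
x=-1.06: |R|=0.5018
|R(-1.9)|=0.9050 |R(-1.81)|=0.8281 |R(-0.71)|=0.5421
Bisect:
  x_lo=-2.3196 |R|=1.3707  x_hi=-0.1737 |R|=0.8414
  mid=-1.24667 |R|=0.53042 →hi
  mid=-1.78315 |R|=0.80666 →hi
  mid=-2.05139 |R|=1.05271 →lo
  mid=-1.91727 |R|=0.92069 →hi
  mid=-1.98433 |R|=0.98445 →hi
  mid=-2.01786 |R|=1.01802 →lo
  mid=-2.00109 |R|=1.00109 →lo
  mid=-1.99271 |R|=0.99274 →hi
  mid=-1.99690 |R|=0.99690 →hi
  ...
  [-2.00004,-1.99991] ⇒ x*=-2.0000
Interval (-2.0000, 0).

(-2.0000,0); λ=-8 ⇒ h* = 0.2500.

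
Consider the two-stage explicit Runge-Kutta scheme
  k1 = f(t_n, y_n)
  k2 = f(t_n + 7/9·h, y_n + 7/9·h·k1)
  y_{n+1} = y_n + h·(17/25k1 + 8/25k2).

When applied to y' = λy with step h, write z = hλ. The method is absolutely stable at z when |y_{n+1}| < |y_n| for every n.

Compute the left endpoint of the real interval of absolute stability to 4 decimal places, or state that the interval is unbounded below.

z* = -4.0179.

Test eqn y'=λy, z=hλ:
  k1=λy_n ⇒ h·k1=z·y_n;  k2=λ(1+7/9z)y_n ⇒ h·k2=z(1+7/9z)y_n
  y_{n+1}/y_n = 1 + 17/25z + 8/25z(1+7/9z) = 1 + z + 56/225z²
  so R(z) = 1 + z + 56/225z².

Solve |R(x)|<1 on ℝ⁻.
x=-1.41: |R|=0.0848
R=1: x+56/225x²=0 ⇒ x=−225/56=-4.0179; min R=1−1/(4·56/225)=-0.0045>−1
Confirm numerically:
  x=-3.374: |R|=0.45932 <1
  x=-3.368: |R|=0.45525 <1
  x=-2.613: |R|=0.08636 <1
  x=-4.342: |R|=1.35029 >1
  x=-4.302: |R|=1.30424 >1
Interval (-4.0179, 0).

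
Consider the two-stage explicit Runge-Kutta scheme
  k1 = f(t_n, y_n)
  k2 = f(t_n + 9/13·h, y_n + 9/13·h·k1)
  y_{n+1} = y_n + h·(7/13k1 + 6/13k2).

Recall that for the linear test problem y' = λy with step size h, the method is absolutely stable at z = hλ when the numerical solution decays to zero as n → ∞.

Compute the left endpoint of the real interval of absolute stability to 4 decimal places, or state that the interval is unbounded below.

z* = -3.1296.

With y'=λy (z=hλ):
  k1=λy_n ⇒ h·k1=z·y_n;  k2=λ(1+9/13z)y_n ⇒ h·k2=z(1+9/13z)y_n
  y_{n+1}/y_n = 1 + 7/13z + 6/13z(1+9/13z) = 1 + z + 54/169z²
  Hence R(z) = 1 + z + 54/169z².

Need |R(x)|<1, x<0.
x=-0.6: |R|=0.5150
R=1: x+54/169x²=0 ⇒ x=−169/54=-3.1296; min R=1−1/(4·54/169)=0.2176>−1
Confirm numerically:
  x=-2.970: |R|=0.84851 <1
  x=-2.852: |R|=0.74700 <1
  x=-2.362: |R|=0.42065 <1
  x=-1.783: |R|=0.23280 <1
  x=-3.294: |R|=1.17300 >1
  x=-3.192: |R|=1.06361 >1
Interval (-3.1296, 0).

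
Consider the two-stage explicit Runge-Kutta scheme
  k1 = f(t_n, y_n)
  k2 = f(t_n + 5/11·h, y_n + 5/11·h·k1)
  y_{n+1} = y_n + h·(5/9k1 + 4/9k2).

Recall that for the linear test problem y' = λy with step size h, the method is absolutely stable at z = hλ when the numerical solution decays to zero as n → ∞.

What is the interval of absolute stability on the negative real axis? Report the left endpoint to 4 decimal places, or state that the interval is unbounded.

(-4.9500, 0).

Test eqn y'=λy, z=hλ:
  k1=λy_n ⇒ h·k1=z·y_n;  k2=λ(1+5/11z)y_n ⇒ h·k2=z(1+5/11z)y_n
  y_{n+1}/y_n = 1 + 5/9z + 4/9z(1+5/11z) = 1 + z + 20/99z²
  ⇒ R(z) = 1 + z + 20/99z².

Need |R(x)|<1, x<0.
x=-1.73: |R|=0.1254
R=1: x+20/99x²=0 ⇒ x=−99/20=-4.9500; min R=1−1/(4·20/99)=-0.2375>−1
Confirm numerically:
  x=-4.680: |R|=0.74473 <1
  x=-3.690: |R|=0.06073 <1
  x=-2.208: |R|=0.22310 <1
  x=-5.410: |R|=1.50275 >1
  x=-5.231: |R|=1.29695 >1
So |R|<1 on (-4.9500, 0).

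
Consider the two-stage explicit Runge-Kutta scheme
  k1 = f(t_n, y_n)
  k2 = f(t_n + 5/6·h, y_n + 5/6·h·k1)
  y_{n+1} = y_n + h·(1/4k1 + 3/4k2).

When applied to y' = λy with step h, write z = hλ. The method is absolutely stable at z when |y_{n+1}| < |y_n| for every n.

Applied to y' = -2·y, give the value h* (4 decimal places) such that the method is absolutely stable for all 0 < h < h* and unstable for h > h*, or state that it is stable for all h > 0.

(-1.6000,0); λ=-2 ⇒ h* = (8/5)/2 = 0.8000.

With y'=λy (z=hλ):
  k1=λy_n ⇒ h·k1=z·y_n;  k2=λ(1+5/6z)y_n ⇒ h·k2=z(1+5/6z)y_n
  y_{n+1}/y_n = 1 + 1/4z + 3/4z(1+5/6z) = 1 + z + 5/8z²
  R(z) = 1 + z + 5/8z².

Boundary: |R(x)|=1, x<0.
x=-0.91: |R|=0.6076
R=1: x+5/8x²=0 ⇒ x=−8/5=-1.6000; min R=1−1/(4·5/8)=0.6000>−1
Confirm numerically:
  x=-1.503: |R|=0.90888 <1
  x=-1.386: |R|=0.81462 <1
  x=-1.068: |R|=0.64489 <1
  x=-0.801: |R|=0.60000 <1
  x=-1.945: |R|=1.41939 >1
  x=-1.882: |R|=1.33170 >1
Interval (-1.6000, 0).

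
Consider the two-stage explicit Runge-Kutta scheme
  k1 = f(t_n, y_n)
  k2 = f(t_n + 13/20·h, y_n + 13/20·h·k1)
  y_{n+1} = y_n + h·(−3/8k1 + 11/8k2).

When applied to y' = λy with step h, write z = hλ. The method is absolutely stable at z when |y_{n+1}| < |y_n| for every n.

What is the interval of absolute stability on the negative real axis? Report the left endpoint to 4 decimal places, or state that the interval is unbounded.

Test eqn y'=λy, z=hλ:
  k1=λy_n ⇒ h·k1=z·y_n;  k2=λ(1+13/20z)y_n ⇒ h·k2=z(1+13/20z)y_n
  y_{n+1}/y_n = 1 − 3/8z + 11/8z(1+13/20z) = 1 + z + 143/160z²
  Hence R(z) = 1 + z + 143/160z².

Need |R(x)|<1, x<0.
x=-0.86: |R|=0.8010
R=1: x+143/160x²=0 ⇒ x=−160/143=-1.1189; min R=1−1/(4·143/160)=0.7203>−1
Confirm numerically:
  x=-0.867: |R|=0.80482 <1
  x=-0.770: |R|=0.75990 <1
  x=-0.520: |R|=0.72167 <1
  x=-1.597: |R|=1.68243 >1
  x=-1.276: |R|=1.17918 >1
  x=-1.266: |R|=1.16646 >1
Interval (-1.1189, 0).

z∈(-1.1189,0).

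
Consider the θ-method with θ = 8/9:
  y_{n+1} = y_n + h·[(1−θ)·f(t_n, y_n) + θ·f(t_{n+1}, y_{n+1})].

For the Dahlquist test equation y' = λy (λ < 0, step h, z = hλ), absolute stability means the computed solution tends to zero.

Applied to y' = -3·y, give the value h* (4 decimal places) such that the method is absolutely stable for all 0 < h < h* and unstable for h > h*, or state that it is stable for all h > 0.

On y'=λy, z=hλ:
  y_{n+1} = y_n + z·[1/9·y_n + 8/9·y_{n+1}] ⇒ (1 − 8/9z)y_{n+1} = (1 + 1/9z)y_n
  so R(z) = (1 + 1/9z)/(1 − 8/9z).

Solve |R(x)|<1 on ℝ⁻.
x=-0.84: |R|=0.5191
x=-2: |R|=0.2800
x=-10: |R|=0.0112
x=-100: |R|=0.1125
θ=8/9≥1/2 ⇒ |1+1/9x|<|1−8/9x| ∀x<0 ⇒ unbounded interval.

(−∞, 0) — no finite endpoint. Any h>0 works for λ=-3.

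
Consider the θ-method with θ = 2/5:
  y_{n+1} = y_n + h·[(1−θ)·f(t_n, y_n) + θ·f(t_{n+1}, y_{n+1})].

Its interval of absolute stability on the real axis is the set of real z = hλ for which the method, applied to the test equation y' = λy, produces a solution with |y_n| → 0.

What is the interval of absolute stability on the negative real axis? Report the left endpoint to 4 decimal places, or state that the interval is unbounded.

Set f=λy, z=hλ:
  y_{n+1} = y_n + z·[3/5·y_n + 2/5·y_{n+1}] ⇒ (1 − 2/5z)y_{n+1} = (1 + 3/5z)y_n
  so R(z) = (1 + 3/5z)/(1 − 2/5z).

Need |R(x)|<1, x<0.
x=-1.76: |R|=0.0329
R=−1: 1+3/5x = −1+2/5x ⇒ -1/5x=2 ⇒ x=2/(-1/5)=-10.0000
Confirm numerically:
  x=-7.200: |R|=0.85567 <1
  x=-6.648: |R|=0.81679 <1
  x=-6.296: |R|=0.78945 <1
  x=-4.726: |R|=0.63507 <1
  x=-10.493: |R|=1.01897 >1
  x=-10.378: |R|=1.01468 >1
  x=-10.364: |R|=1.01415 >1
Interval (-10.0000, 0).

(-10.0000, 0).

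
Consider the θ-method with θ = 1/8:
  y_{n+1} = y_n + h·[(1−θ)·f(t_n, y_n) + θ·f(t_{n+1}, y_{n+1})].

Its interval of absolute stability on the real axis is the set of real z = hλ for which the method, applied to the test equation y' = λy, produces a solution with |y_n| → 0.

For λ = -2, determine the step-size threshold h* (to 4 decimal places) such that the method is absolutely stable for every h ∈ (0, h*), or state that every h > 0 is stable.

(-2.6667,0); λ=-2 ⇒ h* = (8/3)/2 = 1.3333.

With y'=λy (z=hλ):
  y_{n+1} = y_n + z·[7/8·y_n + 1/8·y_{n+1}] ⇒ (1 − 1/8z)y_{n+1} = (1 + 7/8z)y_n
  so R(z) = (1 + 7/8z)/(1 − 1/8z).

Solve |R(x)|<1 on ℝ⁻.
x=-1.14: |R|=0.0022
R=−1: 1+7/8x = −1+1/8x ⇒ -3/4x=2 ⇒ x=2/(-3/4)=-2.6667
Confirm numerically:
  x=-2.392: |R|=0.84142 <1
  x=-1.815: |R|=0.47937 <1
  x=-1.100: |R|=0.03297 <1
  x=-1.094: |R|=0.03761 <1
  x=-3.127: |R|=1.24823 >1
  x=-3.059: |R|=1.21286 >1
Interval (-2.6667, 0).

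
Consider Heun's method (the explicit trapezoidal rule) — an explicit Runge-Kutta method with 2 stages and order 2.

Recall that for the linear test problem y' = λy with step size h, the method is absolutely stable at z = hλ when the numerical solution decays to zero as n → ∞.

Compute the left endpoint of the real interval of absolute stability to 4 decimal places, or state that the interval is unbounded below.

left endpoint -2.0000.

Test eqn y'=λy, z=hλ:
  order 2, 2-stage ⇒ R(z)=1+z+z^2/2
  (e.g. R(-1.41)=0.58405, |R|=0.58405)

Find x<0 with |R(x)|<1.
x=-1.41: |R|=0.5840
|R(-1.77)|=0.7964 |R(-1.59)|=0.6741 |R(-0.52)|=0.6152
Bisect:
  x_lo=-2.3954 |R|=1.4736  x_hi=-0.1497 |R|=0.8615
  mid=-1.27257 |R|=0.53715 →hi
  mid=-1.83399 |R|=0.84777 →hi
  mid=-2.11470 |R|=1.12128 →lo
  mid=-1.97435 |R|=0.97468 →hi
  mid=-2.04453 |R|=1.04552 →lo
  mid=-2.00944 |R|=1.00948 →lo
  mid=-1.99189 |R|=0.99193 →hi
  mid=-2.00067 |R|=1.00067 →lo
  mid=-1.99628 |R|=0.99629 →hi
  mid=-1.99847 |R|=0.99847 →hi
  ...
  [-2.00012,-1.99998] ⇒ x*=-2.0000
So |R|<1 on (-2.0000, 0).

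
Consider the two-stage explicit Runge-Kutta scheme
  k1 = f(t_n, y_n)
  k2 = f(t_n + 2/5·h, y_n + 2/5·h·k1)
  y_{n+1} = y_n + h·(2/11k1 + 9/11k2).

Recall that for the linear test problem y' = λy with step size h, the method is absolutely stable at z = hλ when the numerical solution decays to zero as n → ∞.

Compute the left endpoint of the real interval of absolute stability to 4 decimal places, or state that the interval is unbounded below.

With y'=λy (z=hλ):
  k1=λy_n ⇒ h·k1=z·y_n;  k2=λ(1+2/5z)y_n ⇒ h·k2=z(1+2/5z)y_n
  y_{n+1}/y_n = 1 + 2/11z + 9/11z(1+2/5z) = 1 + z + 18/55z²
  R(z) = 1 + z + 18/55z².

Find x<0 with |R(x)|<1.
x=-0.7: |R|=0.4604
R=1: x+18/55x²=0 ⇒ x=−55/18=-3.0556; min R=1−1/(4·18/55)=0.2361>−1
Confirm numerically:
  x=-2.879: |R|=0.83365 <1
  x=-2.729: |R|=0.70834 <1
  x=-2.720: |R|=0.70129 <1
  x=-2.676: |R|=0.66759 <1
  x=-3.618: |R|=1.66598 >1
  x=-3.385: |R|=1.36496 >1
Interval (-3.0556, 0).

left endpoint -3.0556.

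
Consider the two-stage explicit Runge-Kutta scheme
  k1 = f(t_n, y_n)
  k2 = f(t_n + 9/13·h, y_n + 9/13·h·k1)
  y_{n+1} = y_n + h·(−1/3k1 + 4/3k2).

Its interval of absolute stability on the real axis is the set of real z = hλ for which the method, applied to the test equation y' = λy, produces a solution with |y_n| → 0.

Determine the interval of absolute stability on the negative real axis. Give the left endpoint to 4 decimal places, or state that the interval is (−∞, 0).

(-1.0833, 0).

Test eqn y'=λy, z=hλ:
  k1=λy_n ⇒ h·k1=z·y_n;  k2=λ(1+9/13z)y_n ⇒ h·k2=z(1+9/13z)y_n
  y_{n+1}/y_n = 1 − 1/3z + 4/3z(1+9/13z) = 1 + z + 12/13z²
  R(z) = 1 + z + 12/13z².

Find x<0 with |R(x)|<1.
x=-1.31: |R|=1.2741
R=1: x+12/13x²=0 ⇒ x=−13/12=-1.0833; min R=1−1/(4·12/13)=0.7292>−1
Confirm numerically:
  x=-0.953: |R|=0.88535 <1
  x=-0.839: |R|=0.81077 <1
  x=-0.767: |R|=0.77604 <1
  x=-0.502: |R|=0.73062 <1
  x=-1.640: |R|=1.84271 >1
  x=-1.174: |R|=1.09825 >1
Stable set (-1.0833, 0).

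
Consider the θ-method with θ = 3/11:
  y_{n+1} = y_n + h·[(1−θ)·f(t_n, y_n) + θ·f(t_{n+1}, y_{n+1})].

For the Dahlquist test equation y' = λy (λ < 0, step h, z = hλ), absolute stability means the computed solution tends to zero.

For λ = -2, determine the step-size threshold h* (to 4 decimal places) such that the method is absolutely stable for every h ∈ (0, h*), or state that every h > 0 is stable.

Test eqn y'=λy, z=hλ:
  y_{n+1} = y_n + z·[8/11·y_n + 3/11·y_{n+1}] ⇒ (1 − 3/11z)y_{n+1} = (1 + 8/11z)y_n
  Hence R(z) = (1 + 8/11z)/(1 − 3/11z).

Find x<0 with |R(x)|<1.
x=-1.66: |R|=0.1427
R=−1: 1+8/11x = −1+3/11x ⇒ -5/11x=2 ⇒ x=2/(-5/11)=-4.4000
Confirm numerically:
  x=-4.208: |R|=0.95936 <1
  x=-3.048: |R|=0.66442 <1
  x=-3.024: |R|=0.65723 <1
  x=-2.411: |R|=0.45456 <1
  x=-4.996: |R|=1.11467 >1
  x=-4.905: |R|=1.09819 >1
Interval (-4.4000, 0).

(-4.4000,0); λ=-2 ⇒ h* = (22/5)/2 = 2.2000.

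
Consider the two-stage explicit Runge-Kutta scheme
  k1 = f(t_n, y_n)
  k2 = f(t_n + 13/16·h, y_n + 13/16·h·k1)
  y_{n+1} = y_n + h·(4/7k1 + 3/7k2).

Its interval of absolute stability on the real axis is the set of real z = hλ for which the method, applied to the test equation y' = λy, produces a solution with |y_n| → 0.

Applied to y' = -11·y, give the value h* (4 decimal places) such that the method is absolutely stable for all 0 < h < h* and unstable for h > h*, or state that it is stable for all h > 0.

Test eqn y'=λy, z=hλ:
  k1=λy_n ⇒ h·k1=z·y_n;  k2=λ(1+13/16z)y_n ⇒ h·k2=z(1+13/16z)y_n
  y_{n+1}/y_n = 1 + 4/7z + 3/7z(1+13/16z) = 1 + z + 39/112z²
  Hence R(z) = 1 + z + 39/112z².

Find x<0 with |R(x)|<1.
x=-0.9: |R|=0.3821
R=1: x+39/112x²=0 ⇒ x=−112/39=-2.8718; min R=1−1/(4·39/112)=0.2821>−1
Confirm numerically:
  x=-2.755: |R|=0.88796 <1
  x=-2.438: |R|=0.63173 <1
  x=-1.812: |R|=0.33131 <1
  x=-1.388: |R|=0.28285 <1
  x=-3.428: |R|=1.66393 >1
  x=-3.240: |R|=1.41541 >1
  x=-2.960: |R|=1.09091 >1
So |R|<1 on (-2.8718, 0).

(-2.8718,0); λ=-11 ⇒ h* = (112/39)/11 = 0.2611.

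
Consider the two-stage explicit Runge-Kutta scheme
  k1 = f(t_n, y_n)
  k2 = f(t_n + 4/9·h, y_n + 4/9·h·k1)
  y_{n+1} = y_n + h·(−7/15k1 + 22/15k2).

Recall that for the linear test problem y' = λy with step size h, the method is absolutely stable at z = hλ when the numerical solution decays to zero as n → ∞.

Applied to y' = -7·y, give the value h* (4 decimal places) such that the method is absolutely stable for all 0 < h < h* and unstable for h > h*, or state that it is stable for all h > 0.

Set f=λy, z=hλ:
  k1=λy_n ⇒ h·k1=z·y_n;  k2=λ(1+4/9z)y_n ⇒ h·k2=z(1+4/9z)y_n
  y_{n+1}/y_n = 1 − 7/15z + 22/15z(1+4/9z) = 1 + z + 88/135z²
  so R(z) = 1 + z + 88/135z².

Boundary: |R(x)|=1, x<0.
x=-0.75: |R|=0.6167
R=1: x+88/135x²=0 ⇒ x=−135/88=-1.5341; min R=1−1/(4·88/135)=0.6165>−1
Confirm numerically:
  x=-1.335: |R|=0.82675 <1
  x=-1.212: |R|=0.74553 <1
  x=-0.646: |R|=0.62603 <1
  x=-1.801: |R|=1.31335 >1
  x=-1.639: |R|=1.11208 >1
Stable set (-1.5341, 0).

(-1.5341,0); λ=-7 ⇒ h* = (135/88)/7 = 0.2192.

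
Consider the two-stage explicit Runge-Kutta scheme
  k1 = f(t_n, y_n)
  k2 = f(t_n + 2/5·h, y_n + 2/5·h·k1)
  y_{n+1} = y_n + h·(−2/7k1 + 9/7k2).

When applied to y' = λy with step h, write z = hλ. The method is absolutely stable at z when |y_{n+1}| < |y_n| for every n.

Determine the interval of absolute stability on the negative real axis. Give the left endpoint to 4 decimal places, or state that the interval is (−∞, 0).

With y'=λy (z=hλ):
  k1=λy_n ⇒ h·k1=z·y_n;  k2=λ(1+2/5z)y_n ⇒ h·k2=z(1+2/5z)y_n
  y_{n+1}/y_n = 1 − 2/7z + 9/7z(1+2/5z) = 1 + z + 18/35z²
  Hence R(z) = 1 + z + 18/35z².

Solve |R(x)|<1 on ℝ⁻.
x=-0.57: |R|=0.5971
R=1: x+18/35x²=0 ⇒ x=−35/18=-1.9444; min R=1−1/(4·18/35)=0.5139>−1
Confirm numerically:
  x=-1.343: |R|=0.58459 <1
  x=-1.095: |R|=0.52164 <1
  x=-0.862: |R|=0.52014 <1
  x=-2.466: |R|=1.66145 >1
  x=-2.133: |R|=1.20684 >1
Stable set (-1.9444, 0).

z∈(-1.9444,0).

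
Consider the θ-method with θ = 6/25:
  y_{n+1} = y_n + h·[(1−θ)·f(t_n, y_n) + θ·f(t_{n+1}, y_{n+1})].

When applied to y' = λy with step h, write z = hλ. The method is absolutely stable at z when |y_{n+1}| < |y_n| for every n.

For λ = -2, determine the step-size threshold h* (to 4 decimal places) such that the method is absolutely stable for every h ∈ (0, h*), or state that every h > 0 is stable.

Test eqn y'=λy, z=hλ:
  y_{n+1} = y_n + z·[19/25·y_n + 6/25·y_{n+1}] ⇒ (1 − 6/25z)y_{n+1} = (1 + 19/25z)y_n
  Hence R(z) = (1 + 19/25z)/(1 − 6/25z).

Solve |R(x)|<1 on ℝ⁻.
x=-0.35: |R|=0.6771
R=−1: 1+19/25x = −1+6/25x ⇒ -13/25x=2 ⇒ x=2/(-13/25)=-3.8462
Confirm numerically:
  x=-2.906: |R|=0.71199 <1
  x=-2.578: |R|=0.59262 <1
  x=-1.832: |R|=0.27251 <1
  x=-1.817: |R|=0.26525 <1
  x=-3.984: |R|=1.03664 >1
  x=-3.935: |R|=1.02376 >1
Stable set (-3.8462, 0).

(-3.8462,0); λ=-2 ⇒ h* = (50/13)/2 = 1.9231.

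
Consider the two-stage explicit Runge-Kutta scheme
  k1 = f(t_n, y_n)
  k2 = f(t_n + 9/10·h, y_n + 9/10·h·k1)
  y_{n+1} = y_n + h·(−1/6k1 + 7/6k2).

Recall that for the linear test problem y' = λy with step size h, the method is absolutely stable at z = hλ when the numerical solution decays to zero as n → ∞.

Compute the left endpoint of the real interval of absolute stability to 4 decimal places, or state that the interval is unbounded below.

left endpoint -0.9524.

Set f=λy, z=hλ:
  k1=λy_n ⇒ h·k1=z·y_n;  k2=λ(1+9/10z)y_n ⇒ h·k2=z(1+9/10z)y_n
  y_{n+1}/y_n = 1 − 1/6z + 7/6z(1+9/10z) = 1 + z + 21/20z²
  Hence R(z) = 1 + z + 21/20z².

Find x<0 with |R(x)|<1.
x=-1.75: |R|=2.4656
R=1: x+21/20x²=0 ⇒ x=−20/21=-0.9524; min R=1−1/(4·21/20)=0.7619>−1
Confirm numerically:
  x=-0.761: |R|=0.84708 <1
  x=-0.542: |R|=0.76645 <1
  x=-0.475: |R|=0.76191 <1
  x=-1.449: |R|=1.75558 >1
  x=-1.037: |R|=1.09214 >1
Stable set (-0.9524, 0).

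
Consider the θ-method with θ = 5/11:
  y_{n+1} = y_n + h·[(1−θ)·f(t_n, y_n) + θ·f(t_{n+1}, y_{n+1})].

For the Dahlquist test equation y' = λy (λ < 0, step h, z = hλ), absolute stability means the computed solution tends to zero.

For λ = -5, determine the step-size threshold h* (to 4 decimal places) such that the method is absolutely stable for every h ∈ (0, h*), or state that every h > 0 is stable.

(-22.0000,0); λ=-5 ⇒ h* = (22)/5 = 4.4000.

On y'=λy, z=hλ:
  y_{n+1} = y_n + z·[6/11·y_n + 5/11·y_{n+1}] ⇒ (1 − 5/11z)y_{n+1} = (1 + 6/11z)y_n
  so R(z) = (1 + 6/11z)/(1 − 5/11z).

Find x<0 with |R(x)|<1.
x=-0.38: |R|=0.6760
R=−1: 1+6/11x = −1+5/11x ⇒ -1/11x=2 ⇒ x=2/(-1/11)=-22.0000
Confirm numerically:
  x=-21.610: |R|=0.99672 <1
  x=-14.142: |R|=0.90383 <1
  x=-9.896: |R|=0.79987 <1
  x=-22.388: |R|=1.00316 >1
  x=-22.044: |R|=1.00036 >1
  x=-22.033: |R|=1.00027 >1
Stable set (-22.0000, 0).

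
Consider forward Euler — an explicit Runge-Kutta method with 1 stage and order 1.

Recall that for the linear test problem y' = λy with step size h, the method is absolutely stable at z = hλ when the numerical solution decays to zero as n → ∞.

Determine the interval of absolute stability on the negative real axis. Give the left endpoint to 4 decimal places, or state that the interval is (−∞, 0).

(-2.0000, 0).

With y'=λy (z=hλ):
  order 1, 1-stage ⇒ R(z)=1+z
  (e.g. R(-1.02)=-0.02000, |R|=0.02000)

Boundary: |R(x)|=1, x<0.
x=-1.02: |R|=0.0200
|R(-1.93)|=0.9300 |R(-1.51)|=0.5100 |R(-0.88)|=0.1200
Bisect:
  x_lo=-2.4694 |R|=1.4694  x_hi=-0.1531 |R|=0.8469
  mid=-1.31126 |R|=0.31126 →hi
  mid=-1.89033 |R|=0.89033 →hi
  mid=-2.17986 |R|=1.17986 →lo
  mid=-2.03510 |R|=1.03510 →lo
  mid=-1.96271 |R|=0.96271 →hi
  mid=-1.99891 |R|=0.99891 →hi
  mid=-2.01700 |R|=1.01700 →lo
  ...
  [-2.00004,-1.99990] ⇒ x*=-2.0000
Stable set (-2.0000, 0).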